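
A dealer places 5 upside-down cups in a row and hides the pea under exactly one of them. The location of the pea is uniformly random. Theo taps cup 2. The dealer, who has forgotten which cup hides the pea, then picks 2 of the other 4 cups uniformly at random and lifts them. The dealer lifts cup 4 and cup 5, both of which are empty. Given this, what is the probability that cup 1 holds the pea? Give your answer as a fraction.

1/3

Consider each possible location of the pea in turn.
If it is under any of cups 1, 2, and 3 (prior 1/5 each): the dealer picks exactly this set with probability 1/6 regardless, and none is the prize; weight (1/5)·(1/6) = 1/30 each.
If it is under either of cups 4 and 5 (prior 1/5 each): that cup was opened and seen not to hold the prize — ruled out; weight (1/5)·0 = 0 each.
The weights sum to 1/10.
So P(the pea under cup 1 | the dealer opened cup 4 and cup 5) = (1/30) / (1/10) = 1/3.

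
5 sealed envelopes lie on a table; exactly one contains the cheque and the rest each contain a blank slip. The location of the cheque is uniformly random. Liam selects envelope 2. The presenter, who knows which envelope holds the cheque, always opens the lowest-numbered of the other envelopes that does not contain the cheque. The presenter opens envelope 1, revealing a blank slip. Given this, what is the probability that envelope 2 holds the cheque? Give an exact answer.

1/4

Condition on the true location of the cheque.
If it is in envelope 1 (prior 1/5): the presenter opened envelope 1, so this case is ruled out; weight (1/5)·0 = 0.
If it is in any of envelopes 2, 3, 4, and 5 (prior 1/5 each): envelope 1 is the lowest-numbered option available, probability 1; weight (1/5)·1 = 1/5 each.
The weights sum to 4/5.
So P(the cheque in envelope 2 | the presenter opened envelope 1) = (1/5) / (4/5) = 1/4.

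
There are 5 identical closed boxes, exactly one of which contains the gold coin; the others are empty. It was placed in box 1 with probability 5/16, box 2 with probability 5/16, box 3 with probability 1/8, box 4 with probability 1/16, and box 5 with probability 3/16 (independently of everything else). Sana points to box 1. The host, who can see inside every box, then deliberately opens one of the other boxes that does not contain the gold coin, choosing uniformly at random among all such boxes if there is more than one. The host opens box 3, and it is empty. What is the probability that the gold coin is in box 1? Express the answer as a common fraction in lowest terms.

Condition on the true location of the gold coin.
If it is in box 1 (prior 5/16): the host has 4 equally likely choices, so probability 1/4; weight (5/16)·(1/4) = 5/64.
If it is in box 2 (prior 5/16): the host has 3 equally likely choices, so probability 1/3; weight (5/16)·(1/3) = 5/48.
If it is in box 3 (prior 1/8): the host opened box 3, so this case is ruled out; weight (1/8)·0 = 0.
If it is in box 4 (prior 1/16): the host has 3 equally likely choices, so probability 1/3; weight (1/16)·(1/3) = 1/48.
If it is in box 5 (prior 3/16): the host has 3 equally likely choices, so probability 1/3; weight (3/16)·(1/3) = 1/16.
The weights sum to 17/64.
So P(the gold coin in box 1 | the host opened box 3) = (5/64) / (17/64) = 5/17.

5/17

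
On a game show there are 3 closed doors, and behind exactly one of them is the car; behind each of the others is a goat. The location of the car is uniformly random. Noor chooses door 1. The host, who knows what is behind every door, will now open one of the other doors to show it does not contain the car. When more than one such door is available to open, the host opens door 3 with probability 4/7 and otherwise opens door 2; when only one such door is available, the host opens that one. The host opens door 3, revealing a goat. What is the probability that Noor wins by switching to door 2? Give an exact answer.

7/11

Apply Bayes' rule, conditioning on where the car actually is.
If it is behind door 1 (prior 1/3): door 3 is available, opened with probability 4/7; weight (1/3)·(4/7) = 4/21.
If it is behind door 2 (prior 1/3): only door 3 is available, probability 1; weight (1/3)·1 = 1/3.
If it is behind door 3 (prior 1/3): the host opened door 3, so this case is ruled out; weight (1/3)·0 = 0.
The weights sum to 11/21.
So P(the car behind door 2 | the host opened door 3) = (1/3) / (11/21) = 7/11.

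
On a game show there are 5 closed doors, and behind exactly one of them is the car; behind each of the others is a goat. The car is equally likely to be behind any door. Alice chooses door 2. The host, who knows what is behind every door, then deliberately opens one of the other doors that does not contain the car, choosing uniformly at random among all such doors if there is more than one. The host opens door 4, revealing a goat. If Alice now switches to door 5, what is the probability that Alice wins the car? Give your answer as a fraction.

4/15

Consider each possible location of the car in turn.
If it is behind any of doors 1, 3, and 5 (prior 1/5 each): the host has 3 equally likely choices, so probability 1/3; weight (1/5)·(1/3) = 1/15 each.
If it is behind door 2 (prior 1/5): the host has 4 equally likely choices, so probability 1/4; weight (1/5)·(1/4) = 1/20.
If it is behind door 4 (prior 1/5): the host opened door 4, so this case is ruled out; weight (1/5)·0 = 0.
The weights sum to 1/4.
So P(the car behind door 5 | the host opened door 4) = (1/15) / (1/4) = 4/15.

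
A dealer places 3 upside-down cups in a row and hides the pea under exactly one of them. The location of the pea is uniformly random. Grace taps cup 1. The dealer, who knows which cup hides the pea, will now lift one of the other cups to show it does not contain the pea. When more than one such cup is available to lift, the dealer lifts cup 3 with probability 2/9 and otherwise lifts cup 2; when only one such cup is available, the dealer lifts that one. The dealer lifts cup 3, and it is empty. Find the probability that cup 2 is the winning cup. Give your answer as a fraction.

Consider each possible location of the pea in turn.
If it is under cup 1 (prior 1/3): cup 3 is available, opened with probability 2/9; weight (1/3)·(2/9) = 2/27.
If it is under cup 2 (prior 1/3): only cup 3 is available, probability 1; weight (1/3)·1 = 1/3.
If it is under cup 3 (prior 1/3): the dealer opened cup 3, so this case is ruled out; weight (1/3)·0 = 0.
The weights sum to 11/27.
So P(the pea under cup 2 | the dealer opened cup 3) = (1/3) / (11/27) = 9/11.

9/11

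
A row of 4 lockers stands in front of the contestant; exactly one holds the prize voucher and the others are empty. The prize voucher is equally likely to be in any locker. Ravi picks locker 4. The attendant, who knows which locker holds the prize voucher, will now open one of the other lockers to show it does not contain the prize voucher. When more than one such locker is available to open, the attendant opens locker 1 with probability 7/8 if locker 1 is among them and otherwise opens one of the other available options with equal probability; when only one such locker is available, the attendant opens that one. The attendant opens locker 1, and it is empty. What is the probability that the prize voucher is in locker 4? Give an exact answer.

1/3

Consider each possible location of the prize voucher in turn.
If it is in locker 1 (prior 1/4): the attendant opened locker 1, so this case is ruled out; weight (1/4)·0 = 0.
If it is in any of lockers 2, 3, and 4 (prior 1/4 each): locker 1 is available, opened with probability 7/8; weight (1/4)·(7/8) = 7/32 each.
The weights sum to 21/32.
So P(the prize voucher in locker 4 | the attendant opened locker 1) = (7/32) / (21/32) = 1/3.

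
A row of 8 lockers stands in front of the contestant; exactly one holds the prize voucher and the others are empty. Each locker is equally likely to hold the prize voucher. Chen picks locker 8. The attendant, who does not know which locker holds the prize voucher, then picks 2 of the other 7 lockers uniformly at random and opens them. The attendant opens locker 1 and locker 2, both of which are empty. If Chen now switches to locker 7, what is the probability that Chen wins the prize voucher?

1/6

Apply Bayes' rule, conditioning on where the prize voucher actually is.
If it is in either of lockers 1 and 2 (prior 1/8 each): that locker was opened and seen not to hold the prize — ruled out; weight (1/8)·0 = 0 each.
If it is in any of lockers 3, 4, 5, 6, 7, and 8 (prior 1/8 each): the attendant picks exactly this set with probability 1/21 regardless, and none is the prize; weight (1/8)·(1/21) = 1/168 each.
The weights sum to 1/28.
So P(the prize voucher in locker 7 | the attendant opened locker 1 and locker 2) = (1/168) / (1/28) = 1/6.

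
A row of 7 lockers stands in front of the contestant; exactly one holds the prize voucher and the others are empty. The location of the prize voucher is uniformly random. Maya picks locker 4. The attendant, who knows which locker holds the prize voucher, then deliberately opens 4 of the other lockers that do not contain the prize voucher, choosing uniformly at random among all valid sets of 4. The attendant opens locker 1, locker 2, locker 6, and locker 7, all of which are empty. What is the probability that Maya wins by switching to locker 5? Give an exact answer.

Apply Bayes' rule, conditioning on where the prize voucher actually is.
If it is in any of lockers 1, 2, 6, and 7 (prior 1/7 each): that locker was opened and seen not to hold the prize — ruled out; weight (1/7)·0 = 0 each.
If it is in either of lockers 3 and 5 (prior 1/7 each): the attendant has 5 equally likely choices, so probability 1/5; weight (1/7)·(1/5) = 1/35 each.
If it is in locker 4 (prior 1/7): the attendant has 15 equally likely choices, so probability 1/15; weight (1/7)·(1/15) = 1/105.
The weights sum to 1/15.
So P(the prize voucher in locker 5 | the attendant opened locker 1, locker 2, locker 6, and locker 7) = (1/35) / (1/15) = 3/7.

3/7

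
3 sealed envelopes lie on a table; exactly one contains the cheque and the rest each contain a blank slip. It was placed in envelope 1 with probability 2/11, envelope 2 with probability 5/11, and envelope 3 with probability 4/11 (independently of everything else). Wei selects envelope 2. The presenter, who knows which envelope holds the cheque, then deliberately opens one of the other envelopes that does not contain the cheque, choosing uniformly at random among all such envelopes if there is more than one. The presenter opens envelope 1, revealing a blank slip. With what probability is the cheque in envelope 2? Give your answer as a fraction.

Consider each possible location of the cheque in turn.
If it is in envelope 1 (prior 2/11): the presenter opened envelope 1, so this case is ruled out; weight (2/11)·0 = 0.
If it is in envelope 2 (prior 5/11): the presenter has 2 equally likely choices, so probability 1/2; weight (5/11)·(1/2) = 5/22.
If it is in envelope 3 (prior 4/11): the presenter has no choice, probability 1; weight (4/11)·1 = 4/11.
The weights sum to 13/22.
So P(the cheque in envelope 2 | the presenter opened envelope 1) = (5/22) / (13/22) = 5/13.

5/13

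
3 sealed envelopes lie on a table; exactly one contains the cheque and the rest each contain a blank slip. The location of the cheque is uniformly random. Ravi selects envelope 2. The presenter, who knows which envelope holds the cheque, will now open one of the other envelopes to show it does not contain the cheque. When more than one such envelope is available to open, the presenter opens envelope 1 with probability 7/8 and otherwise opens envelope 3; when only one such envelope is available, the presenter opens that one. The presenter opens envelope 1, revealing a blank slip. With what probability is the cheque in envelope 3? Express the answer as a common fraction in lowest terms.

8/15

Apply Bayes' rule, conditioning on where the cheque actually is.
If it is in envelope 1 (prior 1/3): the presenter opened envelope 1, so this case is ruled out; weight (1/3)·0 = 0.
If it is in envelope 2 (prior 1/3): envelope 1 is available, opened with probability 7/8; weight (1/3)·(7/8) = 7/24.
If it is in envelope 3 (prior 1/3): only envelope 1 is available, probability 1; weight (1/3)·1 = 1/3.
The weights sum to 5/8.
So P(the cheque in envelope 3 | the presenter opened envelope 1) = (1/3) / (5/8) = 8/15.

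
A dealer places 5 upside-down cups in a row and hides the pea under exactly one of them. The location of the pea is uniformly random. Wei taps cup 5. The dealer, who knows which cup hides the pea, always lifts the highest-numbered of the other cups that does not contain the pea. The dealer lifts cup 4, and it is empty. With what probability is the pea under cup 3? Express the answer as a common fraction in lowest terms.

1/4

Condition on the true location of the pea.
If it is under any of cups 1, 2, 3, and 5 (prior 1/5 each): cup 4 is the highest-numbered option available, probability 1; weight (1/5)·1 = 1/5 each.
If it is under cup 4 (prior 1/5): the dealer opened cup 4, so this case is ruled out; weight (1/5)·0 = 0.
The weights sum to 4/5.
So P(the pea under cup 3 | the dealer opened cup 4) = (1/5) / (4/5) = 1/4.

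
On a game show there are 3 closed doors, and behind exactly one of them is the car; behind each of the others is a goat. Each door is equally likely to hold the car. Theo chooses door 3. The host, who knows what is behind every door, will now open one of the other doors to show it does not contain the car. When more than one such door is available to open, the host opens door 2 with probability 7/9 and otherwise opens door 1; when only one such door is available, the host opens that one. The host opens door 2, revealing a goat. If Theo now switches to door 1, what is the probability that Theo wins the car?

9/16

Consider each possible location of the car in turn.
If it is behind door 1 (prior 1/3): only door 2 is available, probability 1; weight (1/3)·1 = 1/3.
If it is behind door 2 (prior 1/3): the host opened door 2, so this case is ruled out; weight (1/3)·0 = 0.
If it is behind door 3 (prior 1/3): door 2 is available, opened with probability 7/9; weight (1/3)·(7/9) = 7/27.
The weights sum to 16/27.
So P(the car behind door 1 | the host opened door 2) = (1/3) / (16/27) = 9/16.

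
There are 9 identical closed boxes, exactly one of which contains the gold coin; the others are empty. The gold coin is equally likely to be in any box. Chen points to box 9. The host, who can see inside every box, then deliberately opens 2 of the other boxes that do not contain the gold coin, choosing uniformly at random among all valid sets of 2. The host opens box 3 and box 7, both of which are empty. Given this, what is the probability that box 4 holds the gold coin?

4/27

Consider each possible location of the gold coin in turn.
If it is in any of boxes 1, 2, 4, 5, 6, and 8 (prior 1/9 each): the host has 21 equally likely choices, so probability 1/21; weight (1/9)·(1/21) = 1/189 each.
If it is in either of boxes 3 and 7 (prior 1/9 each): that box was opened and seen not to hold the prize — ruled out; weight (1/9)·0 = 0 each.
If it is in box 9 (prior 1/9): the host has 28 equally likely choices, so probability 1/28; weight (1/9)·(1/28) = 1/252.
The weights sum to 1/28.
So P(the gold coin in box 4 | the host opened box 3 and box 7) = (1/189) / (1/28) = 4/27.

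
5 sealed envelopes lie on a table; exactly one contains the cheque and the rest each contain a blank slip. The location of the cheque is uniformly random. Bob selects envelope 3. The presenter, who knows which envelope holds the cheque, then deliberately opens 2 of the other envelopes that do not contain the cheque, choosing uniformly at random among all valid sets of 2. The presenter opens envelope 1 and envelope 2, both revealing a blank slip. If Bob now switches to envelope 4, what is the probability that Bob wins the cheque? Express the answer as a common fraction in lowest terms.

2/5

Consider each possible location of the cheque in turn.
If it is in either of envelopes 1 and 2 (prior 1/5 each): that envelope was opened and seen not to hold the prize — ruled out; weight (1/5)·0 = 0 each.
If it is in envelope 3 (prior 1/5): the presenter has 6 equally likely choices, so probability 1/6; weight (1/5)·(1/6) = 1/30.
If it is in either of envelopes 4 and 5 (prior 1/5 each): the presenter has 3 equally likely choices, so probability 1/3; weight (1/5)·(1/3) = 1/15 each.
The weights sum to 1/6.
So P(the cheque in envelope 4 | the presenter opened envelope 1 and envelope 2) = (1/15) / (1/6) = 2/5.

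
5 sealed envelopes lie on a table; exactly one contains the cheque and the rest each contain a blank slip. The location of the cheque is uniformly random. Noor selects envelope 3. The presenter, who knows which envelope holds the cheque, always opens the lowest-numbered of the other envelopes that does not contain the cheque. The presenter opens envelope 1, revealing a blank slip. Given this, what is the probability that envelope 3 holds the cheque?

Consider each possible location of the cheque in turn.
If it is in envelope 1 (prior 1/5): the presenter opened envelope 1, so this case is ruled out; weight (1/5)·0 = 0.
If it is in any of envelopes 2, 3, 4, and 5 (prior 1/5 each): envelope 1 is the lowest-numbered option available, probability 1; weight (1/5)·1 = 1/5 each.
The weights sum to 4/5.
So P(the cheque in envelope 3 | the presenter opened envelope 1) = (1/5) / (4/5) = 1/4.

1/4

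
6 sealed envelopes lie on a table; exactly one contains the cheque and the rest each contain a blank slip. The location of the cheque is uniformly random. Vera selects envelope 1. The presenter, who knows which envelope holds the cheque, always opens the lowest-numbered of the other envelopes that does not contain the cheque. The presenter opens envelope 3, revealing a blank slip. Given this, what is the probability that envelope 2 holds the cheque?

Consider each possible location of the cheque in turn.
If it is in any of envelopes 1, 4, 5, and 6 (prior 1/6 each): the presenter would have opened envelope 2 instead, probability 0; weight (1/6)·0 = 0 each.
If it is in envelope 2 (prior 1/6): envelope 3 is the lowest-numbered option available, probability 1; weight (1/6)·1 = 1/6.
If it is in envelope 3 (prior 1/6): the presenter opened envelope 3, so this case is ruled out; weight (1/6)·0 = 0.
The weights sum to 1/6.
So P(the cheque in envelope 2 | the presenter opened envelope 3) = (1/6) / (1/6) = 1.

1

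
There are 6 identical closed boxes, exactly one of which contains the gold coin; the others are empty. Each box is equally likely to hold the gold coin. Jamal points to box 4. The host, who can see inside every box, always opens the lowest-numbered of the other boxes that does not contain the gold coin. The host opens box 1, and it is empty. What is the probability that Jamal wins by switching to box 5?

Apply Bayes' rule, conditioning on where the gold coin actually is.
If it is in box 1 (prior 1/6): the host opened box 1, so this case is ruled out; weight (1/6)·0 = 0.
If it is in any of boxes 2, 3, 4, 5, and 6 (prior 1/6 each): box 1 is the lowest-numbered option available, probability 1; weight (1/6)·1 = 1/6 each.
The weights sum to 5/6.
So P(the gold coin in box 5 | the host opened box 1) = (1/6) / (5/6) = 1/5.

1/5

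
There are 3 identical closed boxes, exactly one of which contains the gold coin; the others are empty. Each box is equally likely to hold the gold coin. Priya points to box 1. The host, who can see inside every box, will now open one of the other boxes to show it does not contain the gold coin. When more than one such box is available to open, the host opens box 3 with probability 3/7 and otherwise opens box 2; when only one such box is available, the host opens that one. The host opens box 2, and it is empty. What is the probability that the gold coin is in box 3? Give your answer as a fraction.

7/11

Condition on the true location of the gold coin.
If it is in box 1 (prior 1/3): box 3 is available but not opened, probability 4/7; weight (1/3)·(4/7) = 4/21.
If it is in box 2 (prior 1/3): the host opened box 2, so this case is ruled out; weight (1/3)·0 = 0.
If it is in box 3 (prior 1/3): only box 2 is available, probability 1; weight (1/3)·1 = 1/3.
The weights sum to 11/21.
So P(the gold coin in box 3 | the host opened box 2) = (1/3) / (11/21) = 7/11.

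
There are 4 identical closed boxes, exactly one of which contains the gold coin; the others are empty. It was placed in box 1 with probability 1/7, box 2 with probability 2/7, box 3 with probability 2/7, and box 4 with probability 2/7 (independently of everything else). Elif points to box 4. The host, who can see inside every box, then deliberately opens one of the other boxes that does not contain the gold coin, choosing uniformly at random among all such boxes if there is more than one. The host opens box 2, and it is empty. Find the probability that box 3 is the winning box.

6/13

Apply Bayes' rule, conditioning on where the gold coin actually is.
If it is in box 1 (prior 1/7): the host has 2 equally likely choices, so probability 1/2; weight (1/7)·(1/2) = 1/14.
If it is in box 2 (prior 2/7): the host opened box 2, so this case is ruled out; weight (2/7)·0 = 0.
If it is in box 3 (prior 2/7): the host has 2 equally likely choices, so probability 1/2; weight (2/7)·(1/2) = 1/7.
If it is in box 4 (prior 2/7): the host has 3 equally likely choices, so probability 1/3; weight (2/7)·(1/3) = 2/21.
The weights sum to 13/42.
So P(the gold coin in box 3 | the host opened box 2) = (1/7) / (13/42) = 6/13.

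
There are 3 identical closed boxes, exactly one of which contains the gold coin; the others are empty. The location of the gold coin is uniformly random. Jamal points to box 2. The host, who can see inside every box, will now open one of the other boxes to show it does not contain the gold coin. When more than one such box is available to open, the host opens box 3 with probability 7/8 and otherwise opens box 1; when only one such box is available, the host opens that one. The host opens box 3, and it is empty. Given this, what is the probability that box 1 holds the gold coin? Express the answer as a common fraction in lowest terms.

Consider each possible location of the gold coin in turn.
If it is in box 1 (prior 1/3): only box 3 is available, probability 1; weight (1/3)·1 = 1/3.
If it is in box 2 (prior 1/3): box 3 is available, opened with probability 7/8; weight (1/3)·(7/8) = 7/24.
If it is in box 3 (prior 1/3): the host opened box 3, so this case is ruled out; weight (1/3)·0 = 0.
The weights sum to 5/8.
So P(the gold coin in box 1 | the host opened box 3) = (1/3) / (5/8) = 8/15.

8/15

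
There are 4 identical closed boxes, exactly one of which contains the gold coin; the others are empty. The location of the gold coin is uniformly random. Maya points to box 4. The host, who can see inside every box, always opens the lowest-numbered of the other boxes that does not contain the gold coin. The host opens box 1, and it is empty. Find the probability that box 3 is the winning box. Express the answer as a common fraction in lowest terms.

1/3

Consider each possible location of the gold coin in turn.
If it is in box 1 (prior 1/4): the host opened box 1, so this case is ruled out; weight (1/4)·0 = 0.
If it is in any of boxes 2, 3, and 4 (prior 1/4 each): box 1 is the lowest-numbered option available, probability 1; weight (1/4)·1 = 1/4 each.
The weights sum to 3/4.
So P(the gold coin in box 3 | the host opened box 1) = (1/4) / (3/4) = 1/3.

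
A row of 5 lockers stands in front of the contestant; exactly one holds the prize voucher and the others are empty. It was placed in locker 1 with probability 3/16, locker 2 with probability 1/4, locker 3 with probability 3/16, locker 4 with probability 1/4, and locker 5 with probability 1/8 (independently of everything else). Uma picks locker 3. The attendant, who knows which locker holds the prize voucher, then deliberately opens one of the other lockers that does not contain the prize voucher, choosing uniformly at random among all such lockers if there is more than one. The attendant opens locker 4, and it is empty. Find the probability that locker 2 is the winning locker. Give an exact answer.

16/45

Apply Bayes' rule, conditioning on where the prize voucher actually is.
If it is in locker 1 (prior 3/16): the attendant has 3 equally likely choices, so probability 1/3; weight (3/16)·(1/3) = 1/16.
If it is in locker 2 (prior 1/4): the attendant has 3 equally likely choices, so probability 1/3; weight (1/4)·(1/3) = 1/12.
If it is in locker 3 (prior 3/16): the attendant has 4 equally likely choices, so probability 1/4; weight (3/16)·(1/4) = 3/64.
If it is in locker 4 (prior 1/4): the attendant opened locker 4, so this case is ruled out; weight (1/4)·0 = 0.
If it is in locker 5 (prior 1/8): the attendant has 3 equally likely choices, so probability 1/3; weight (1/8)·(1/3) = 1/24.
The weights sum to 15/64.
So P(the prize voucher in locker 2 | the attendant opened locker 4) = (1/12) / (15/64) = 16/45.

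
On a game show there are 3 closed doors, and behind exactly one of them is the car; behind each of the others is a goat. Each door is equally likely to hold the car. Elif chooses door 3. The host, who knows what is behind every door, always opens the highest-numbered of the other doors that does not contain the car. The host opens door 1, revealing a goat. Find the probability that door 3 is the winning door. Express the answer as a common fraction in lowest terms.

Apply Bayes' rule, conditioning on where the car actually is.
If it is behind door 1 (prior 1/3): the host opened door 1, so this case is ruled out; weight (1/3)·0 = 0.
If it is behind door 2 (prior 1/3): door 1 is the highest-numbered option available, probability 1; weight (1/3)·1 = 1/3.
If it is behind door 3 (prior 1/3): the host would have opened door 2 instead, probability 0; weight (1/3)·0 = 0.
The weights sum to 1/3.
So P(the car behind door 3 | the host opened door 1) = 0 / (1/3) = 0.

0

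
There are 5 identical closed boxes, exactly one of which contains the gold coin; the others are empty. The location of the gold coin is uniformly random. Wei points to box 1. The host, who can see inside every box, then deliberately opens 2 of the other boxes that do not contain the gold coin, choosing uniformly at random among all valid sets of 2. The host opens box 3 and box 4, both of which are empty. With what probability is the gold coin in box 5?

2/5

Consider each possible location of the gold coin in turn.
If it is in box 1 (prior 1/5): the host has 6 equally likely choices, so probability 1/6; weight (1/5)·(1/6) = 1/30.
If it is in either of boxes 2 and 5 (prior 1/5 each): the host has 3 equally likely choices, so probability 1/3; weight (1/5)·(1/3) = 1/15 each.
If it is in either of boxes 3 and 4 (prior 1/5 each): that box was opened and seen not to hold the prize — ruled out; weight (1/5)·0 = 0 each.
The weights sum to 1/6.
So P(the gold coin in box 5 | the host opened box 3 and box 4) = (1/15) / (1/6) = 2/5.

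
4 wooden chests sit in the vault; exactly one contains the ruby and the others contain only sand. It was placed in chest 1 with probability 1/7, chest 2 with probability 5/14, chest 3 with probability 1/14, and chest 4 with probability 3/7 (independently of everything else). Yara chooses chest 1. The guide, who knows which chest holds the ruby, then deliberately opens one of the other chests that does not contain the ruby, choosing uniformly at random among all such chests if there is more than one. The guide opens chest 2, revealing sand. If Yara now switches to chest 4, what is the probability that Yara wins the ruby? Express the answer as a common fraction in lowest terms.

Condition on the true location of the ruby.
If it is in chest 1 (prior 1/7): the guide has 3 equally likely choices, so probability 1/3; weight (1/7)·(1/3) = 1/21.
If it is in chest 2 (prior 5/14): the guide opened chest 2, so this case is ruled out; weight (5/14)·0 = 0.
If it is in chest 3 (prior 1/14): the guide has 2 equally likely choices, so probability 1/2; weight (1/14)·(1/2) = 1/28.
If it is in chest 4 (prior 3/7): the guide has 2 equally likely choices, so probability 1/2; weight (3/7)·(1/2) = 3/14.
The weights sum to 25/84.
So P(the ruby in chest 4 | the guide opened chest 2) = (3/14) / (25/84) = 18/25.

18/25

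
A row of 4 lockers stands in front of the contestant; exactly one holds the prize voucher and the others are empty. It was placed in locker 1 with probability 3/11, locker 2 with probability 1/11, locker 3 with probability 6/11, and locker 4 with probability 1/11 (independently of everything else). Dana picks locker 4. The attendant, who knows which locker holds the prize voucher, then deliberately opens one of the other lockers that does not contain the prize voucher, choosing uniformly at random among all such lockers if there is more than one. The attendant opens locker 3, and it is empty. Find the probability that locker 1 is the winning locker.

9/14

Condition on the true location of the prize voucher.
If it is in locker 1 (prior 3/11): the attendant has 2 equally likely choices, so probability 1/2; weight (3/11)·(1/2) = 3/22.
If it is in locker 2 (prior 1/11): the attendant has 2 equally likely choices, so probability 1/2; weight (1/11)·(1/2) = 1/22.
If it is in locker 3 (prior 6/11): the attendant opened locker 3, so this case is ruled out; weight (6/11)·0 = 0.
If it is in locker 4 (prior 1/11): the attendant has 3 equally likely choices, so probability 1/3; weight (1/11)·(1/3) = 1/33.
The weights sum to 7/33.
So P(the prize voucher in locker 1 | the attendant opened locker 3) = (3/22) / (7/33) = 9/14.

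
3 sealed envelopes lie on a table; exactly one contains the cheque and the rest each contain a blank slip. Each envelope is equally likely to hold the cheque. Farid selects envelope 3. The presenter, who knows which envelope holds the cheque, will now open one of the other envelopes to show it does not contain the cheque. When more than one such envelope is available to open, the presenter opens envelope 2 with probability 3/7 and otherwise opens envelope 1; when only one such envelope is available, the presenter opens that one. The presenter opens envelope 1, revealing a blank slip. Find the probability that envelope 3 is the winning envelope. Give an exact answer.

Consider each possible location of the cheque in turn.
If it is in envelope 1 (prior 1/3): the presenter opened envelope 1, so this case is ruled out; weight (1/3)·0 = 0.
If it is in envelope 2 (prior 1/3): only envelope 1 is available, probability 1; weight (1/3)·1 = 1/3.
If it is in envelope 3 (prior 1/3): envelope 2 is available but not opened, probability 4/7; weight (1/3)·(4/7) = 4/21.
The weights sum to 11/21.
So P(the cheque in envelope 3 | the presenter opened envelope 1) = (4/21) / (11/21) = 4/11.

4/11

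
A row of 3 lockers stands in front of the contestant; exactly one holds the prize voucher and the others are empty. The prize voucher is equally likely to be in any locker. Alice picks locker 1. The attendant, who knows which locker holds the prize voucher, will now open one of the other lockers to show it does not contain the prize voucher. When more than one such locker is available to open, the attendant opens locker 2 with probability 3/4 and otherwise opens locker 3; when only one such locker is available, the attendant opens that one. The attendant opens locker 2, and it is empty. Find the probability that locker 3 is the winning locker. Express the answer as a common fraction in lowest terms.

4/7

Consider each possible location of the prize voucher in turn.
If it is in locker 1 (prior 1/3): locker 2 is available, opened with probability 3/4; weight (1/3)·(3/4) = 1/4.
If it is in locker 2 (prior 1/3): the attendant opened locker 2, so this case is ruled out; weight (1/3)·0 = 0.
If it is in locker 3 (prior 1/3): only locker 2 is available, probability 1; weight (1/3)·1 = 1/3.
The weights sum to 7/12.
So P(the prize voucher in locker 3 | the attendant opened locker 2) = (1/3) / (7/12) = 4/7.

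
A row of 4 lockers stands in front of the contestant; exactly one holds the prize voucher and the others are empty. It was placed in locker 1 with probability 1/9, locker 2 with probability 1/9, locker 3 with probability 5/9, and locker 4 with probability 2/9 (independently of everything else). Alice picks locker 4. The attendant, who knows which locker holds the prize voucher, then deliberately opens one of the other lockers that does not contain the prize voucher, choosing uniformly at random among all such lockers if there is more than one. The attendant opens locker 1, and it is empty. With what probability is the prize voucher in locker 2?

Apply Bayes' rule, conditioning on where the prize voucher actually is.
If it is in locker 1 (prior 1/9): the attendant opened locker 1, so this case is ruled out; weight (1/9)·0 = 0.
If it is in locker 2 (prior 1/9): the attendant has 2 equally likely choices, so probability 1/2; weight (1/9)·(1/2) = 1/18.
If it is in locker 3 (prior 5/9): the attendant has 2 equally likely choices, so probability 1/2; weight (5/9)·(1/2) = 5/18.
If it is in locker 4 (prior 2/9): the attendant has 3 equally likely choices, so probability 1/3; weight (2/9)·(1/3) = 2/27.
The weights sum to 11/27.
So P(the prize voucher in locker 2 | the attendant opened locker 1) = (1/18) / (11/27) = 3/22.

3/22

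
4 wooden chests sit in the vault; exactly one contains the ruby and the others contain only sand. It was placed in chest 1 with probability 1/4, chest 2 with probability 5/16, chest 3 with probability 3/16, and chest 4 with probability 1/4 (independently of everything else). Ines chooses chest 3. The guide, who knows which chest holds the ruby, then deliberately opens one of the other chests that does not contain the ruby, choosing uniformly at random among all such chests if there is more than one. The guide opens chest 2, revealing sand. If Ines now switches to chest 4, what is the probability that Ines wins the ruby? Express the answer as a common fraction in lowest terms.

Consider each possible location of the ruby in turn.
If it is in either of chests 1 and 4 (prior 1/4 each): the guide has 2 equally likely choices, so probability 1/2; weight (1/4)·(1/2) = 1/8 each.
If it is in chest 2 (prior 5/16): the guide opened chest 2, so this case is ruled out; weight (5/16)·0 = 0.
If it is in chest 3 (prior 3/16): the guide has 3 equally likely choices, so probability 1/3; weight (3/16)·(1/3) = 1/16.
The weights sum to 5/16.
So P(the ruby in chest 4 | the guide opened chest 2) = (1/8) / (5/16) = 2/5.

2/5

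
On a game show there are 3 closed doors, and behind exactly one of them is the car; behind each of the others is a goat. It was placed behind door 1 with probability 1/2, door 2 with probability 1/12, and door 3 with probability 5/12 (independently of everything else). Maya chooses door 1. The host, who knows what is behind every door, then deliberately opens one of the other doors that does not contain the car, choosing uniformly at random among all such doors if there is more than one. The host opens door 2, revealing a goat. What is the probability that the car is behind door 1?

3/8

Consider each possible location of the car in turn.
If it is behind door 1 (prior 1/2): the host has 2 equally likely choices, so probability 1/2; weight (1/2)·(1/2) = 1/4.
If it is behind door 2 (prior 1/12): the host opened door 2, so this case is ruled out; weight (1/12)·0 = 0.
If it is behind door 3 (prior 5/12): the host has no choice, probability 1; weight (5/12)·1 = 5/12.
The weights sum to 2/3.
So P(the car behind door 1 | the host opened door 2) = (1/4) / (2/3) = 3/8.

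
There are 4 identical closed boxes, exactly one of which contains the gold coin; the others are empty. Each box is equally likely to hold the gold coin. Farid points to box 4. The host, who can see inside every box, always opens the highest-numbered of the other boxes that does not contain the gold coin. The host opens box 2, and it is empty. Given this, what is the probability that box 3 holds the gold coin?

Condition on the true location of the gold coin.
If it is in either of boxes 1 and 4 (prior 1/4 each): the host would have opened box 3 instead, probability 0; weight (1/4)·0 = 0 each.
If it is in box 2 (prior 1/4): the host opened box 2, so this case is ruled out; weight (1/4)·0 = 0.
If it is in box 3 (prior 1/4): box 2 is the highest-numbered option available, probability 1; weight (1/4)·1 = 1/4.
The weights sum to 1/4.
So P(the gold coin in box 3 | the host opened box 2) = (1/4) / (1/4) = 1.

1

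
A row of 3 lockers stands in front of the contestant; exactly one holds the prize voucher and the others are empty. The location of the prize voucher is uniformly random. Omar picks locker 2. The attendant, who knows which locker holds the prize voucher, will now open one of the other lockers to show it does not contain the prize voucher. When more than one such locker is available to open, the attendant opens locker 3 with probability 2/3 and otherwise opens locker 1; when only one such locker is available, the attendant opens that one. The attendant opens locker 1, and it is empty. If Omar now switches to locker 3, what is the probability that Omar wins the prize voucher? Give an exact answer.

Condition on the true location of the prize voucher.
If it is in locker 1 (prior 1/3): the attendant opened locker 1, so this case is ruled out; weight (1/3)·0 = 0.
If it is in locker 2 (prior 1/3): locker 3 is available but not opened, probability 1/3; weight (1/3)·(1/3) = 1/9.
If it is in locker 3 (prior 1/3): only locker 1 is available, probability 1; weight (1/3)·1 = 1/3.
The weights sum to 4/9.
So P(the prize voucher in locker 3 | the attendant opened locker 1) = (1/3) / (4/9) = 3/4.

3/4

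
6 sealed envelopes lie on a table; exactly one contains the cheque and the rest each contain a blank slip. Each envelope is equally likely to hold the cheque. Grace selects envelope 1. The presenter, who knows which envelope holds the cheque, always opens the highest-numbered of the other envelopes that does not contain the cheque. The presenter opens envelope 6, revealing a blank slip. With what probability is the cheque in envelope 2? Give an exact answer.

Consider each possible location of the cheque in turn.
If it is in any of envelopes 1, 2, 3, 4, and 5 (prior 1/6 each): envelope 6 is the highest-numbered option available, probability 1; weight (1/6)·1 = 1/6 each.
If it is in envelope 6 (prior 1/6): the presenter opened envelope 6, so this case is ruled out; weight (1/6)·0 = 0.
The weights sum to 5/6.
So P(the cheque in envelope 2 | the presenter opened envelope 6) = (1/6) / (5/6) = 1/5.

1/5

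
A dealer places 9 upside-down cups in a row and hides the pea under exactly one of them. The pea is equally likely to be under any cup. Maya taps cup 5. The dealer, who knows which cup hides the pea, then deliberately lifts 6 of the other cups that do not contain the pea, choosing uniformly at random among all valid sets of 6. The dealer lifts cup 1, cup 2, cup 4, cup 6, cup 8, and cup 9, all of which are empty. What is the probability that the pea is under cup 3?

Consider each possible location of the pea in turn.
If it is under any of cups 1, 2, 4, 6, 8, and 9 (prior 1/9 each): that cup was opened and seen not to hold the prize — ruled out; weight (1/9)·0 = 0 each.
If it is under either of cups 3 and 7 (prior 1/9 each): the dealer has 7 equally likely choices, so probability 1/7; weight (1/9)·(1/7) = 1/63 each.
If it is under cup 5 (prior 1/9): the dealer has 28 equally likely choices, so probability 1/28; weight (1/9)·(1/28) = 1/252.
The weights sum to 1/28.
So P(the pea under cup 3 | the dealer opened cup 1, cup 2, cup 4, cup 6, cup 8, and cup 9) = (1/63) / (1/28) = 4/9.

4/9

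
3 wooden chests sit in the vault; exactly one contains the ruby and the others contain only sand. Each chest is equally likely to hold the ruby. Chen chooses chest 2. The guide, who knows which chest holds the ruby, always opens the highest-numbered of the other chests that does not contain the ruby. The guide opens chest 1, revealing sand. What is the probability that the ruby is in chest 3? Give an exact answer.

1

Apply Bayes' rule, conditioning on where the ruby actually is.
If it is in chest 1 (prior 1/3): the guide opened chest 1, so this case is ruled out; weight (1/3)·0 = 0.
If it is in chest 2 (prior 1/3): the guide would have opened chest 3 instead, probability 0; weight (1/3)·0 = 0.
If it is in chest 3 (prior 1/3): chest 1 is the highest-numbered option available, probability 1; weight (1/3)·1 = 1/3.
The weights sum to 1/3.
So P(the ruby in chest 3 | the guide opened chest 1) = (1/3) / (1/3) = 1.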